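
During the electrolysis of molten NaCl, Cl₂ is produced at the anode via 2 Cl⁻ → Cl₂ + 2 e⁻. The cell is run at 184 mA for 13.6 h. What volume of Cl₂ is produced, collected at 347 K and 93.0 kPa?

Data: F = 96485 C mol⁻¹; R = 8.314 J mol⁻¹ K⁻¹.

Q = I·t = 0.1840 A × 48960 s = 9009 C.
n(e⁻) = Q/F = 9009 / 96485 = 0.09337 mol.
2 electrons are transferred per Cl₂ molecule, so n(Cl₂) = 0.09337 / 2 = 0.04668 mol.
V = nRT/P = (0.04668 × 8.314 × 347) / (93.0 × 10³ Pa) = 0.00145 m³ = 1.45 L.

1.45 L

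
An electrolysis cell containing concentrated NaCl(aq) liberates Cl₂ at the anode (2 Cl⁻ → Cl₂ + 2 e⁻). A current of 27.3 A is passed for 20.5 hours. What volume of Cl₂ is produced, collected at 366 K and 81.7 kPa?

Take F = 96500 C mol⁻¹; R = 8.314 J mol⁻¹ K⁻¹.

389 L

Q = I·t = 27.30 A × 73800 s = 2015000 C.
n(e⁻) = Q/F = 2015000 / 96500 = 20.88 mol.
2 electrons are transferred per Cl₂ molecule, so n(Cl₂) = 20.88 / 2 = 10.44 mol.
V = nRT/P = (10.44 × 8.314 × 366) / (81.7 × 10³ Pa) = 0.389 m³ = 389 L.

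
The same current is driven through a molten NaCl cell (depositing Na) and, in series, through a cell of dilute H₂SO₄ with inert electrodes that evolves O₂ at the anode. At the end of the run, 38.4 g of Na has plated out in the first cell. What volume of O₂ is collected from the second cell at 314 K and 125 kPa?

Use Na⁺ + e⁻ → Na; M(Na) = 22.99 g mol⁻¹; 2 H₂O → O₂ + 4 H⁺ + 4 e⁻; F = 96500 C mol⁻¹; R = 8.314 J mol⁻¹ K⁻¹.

n(Na) = 38.4 / 22.99 = 1.670 mol, so n(e⁻) = 1 × 1.670 = 1.670 mol.
The cells are in series, so the same 1.670 mol of electrons passes through the second cell.
2 H₂O → O₂ + 4 H⁺ + 4 e⁻ — 4 mol e⁻ per mol O₂, so n(O₂) = 1.670/4 = 0.4176 mol.
V = nRT/P = (0.4176 × 8.314 × 314) / (125 × 10³) = 0.00872 m³ = 8.72 L.

8.72 L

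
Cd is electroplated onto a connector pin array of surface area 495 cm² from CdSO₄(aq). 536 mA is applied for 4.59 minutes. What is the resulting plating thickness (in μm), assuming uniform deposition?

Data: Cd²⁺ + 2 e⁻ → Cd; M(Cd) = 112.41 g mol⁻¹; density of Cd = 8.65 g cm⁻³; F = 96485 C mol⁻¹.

Q = I·t = 0.5360 × 275.40 = 147.6 C; n(e⁻) = 0.001530 mol.
n(Cd) = n(e⁻)/2 = 0.0007650 mol, so m = 0.0007650 × 112.41 = 0.08599 g.
Volume = m/ρ = 0.08599 / 8.65 = 0.009941 cm³.
Thickness = V/A = 0.009941 / 495 = 2.01 × 10⁻⁵ cm = 0.201 μm.

0.201 μm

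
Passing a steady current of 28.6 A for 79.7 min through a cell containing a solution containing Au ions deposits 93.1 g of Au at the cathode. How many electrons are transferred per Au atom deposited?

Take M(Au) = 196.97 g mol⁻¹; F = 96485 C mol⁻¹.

Q = I·t = 28.60 A × 4782.0 s = 136800 C, so n(e⁻) = 136800/96485 = 1.417 mol.
n(Au) deposited = 93.1 / 196.97 = 0.4727 mol.
Electrons per atom = n(e⁻)/n(Au) = 1.417 / 0.4727 = 3.00 ≈ 3, so the ion is Au³⁺.

3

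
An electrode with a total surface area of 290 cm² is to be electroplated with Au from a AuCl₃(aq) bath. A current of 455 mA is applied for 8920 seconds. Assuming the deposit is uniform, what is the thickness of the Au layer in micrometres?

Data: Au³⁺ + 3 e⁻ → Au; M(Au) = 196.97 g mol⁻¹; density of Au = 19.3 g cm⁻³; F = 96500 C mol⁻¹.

4.93 μm

Q = I·t = 0.4550 × 8920.0 = 4059 C; n(e⁻) = 0.04206 mol.
n(Au) = n(e⁻)/3 = 0.01402 mol, so m = 0.01402 × 196.97 = 2.761 g.
Volume = m/ρ = 2.761 / 19.3 = 0.1431 cm³.
Thickness = V/A = 0.1431 / 290 = 4.93 × 10⁻⁴ cm = 4.93 μm.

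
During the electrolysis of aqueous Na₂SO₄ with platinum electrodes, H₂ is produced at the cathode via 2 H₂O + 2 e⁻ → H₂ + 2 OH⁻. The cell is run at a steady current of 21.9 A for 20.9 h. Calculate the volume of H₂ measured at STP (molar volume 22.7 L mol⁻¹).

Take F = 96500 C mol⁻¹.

Q = I·t = 21.90 A × 75240 s = 1648000 C.
n(e⁻) = Q/F = 1648000 / 96500 = 17.08 mol.
2 electrons are transferred per H₂ molecule, so n(H₂) = 17.08 / 2 = 8.538 mol.
V = n × V_m = 8.538 × 22.7 = 194 L.

194 L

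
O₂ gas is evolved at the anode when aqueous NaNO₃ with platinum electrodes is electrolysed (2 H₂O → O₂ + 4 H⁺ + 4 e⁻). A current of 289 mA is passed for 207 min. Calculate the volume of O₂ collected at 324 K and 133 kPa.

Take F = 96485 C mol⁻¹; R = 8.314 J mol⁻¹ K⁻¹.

Q = I·t = 0.2890 A × 12420 s = 3589 C.
n(e⁻) = Q/F = 3589 / 96485 = 0.03720 mol.
4 electrons are transferred per O₂ molecule, so n(O₂) = 0.03720 / 4 = 0.009300 mol.
V = nRT/P = (0.009300 × 8.314 × 324) / (133 × 10³ Pa) = 1.88 × 10⁻⁴ m³ = 0.188 L.

0.188 L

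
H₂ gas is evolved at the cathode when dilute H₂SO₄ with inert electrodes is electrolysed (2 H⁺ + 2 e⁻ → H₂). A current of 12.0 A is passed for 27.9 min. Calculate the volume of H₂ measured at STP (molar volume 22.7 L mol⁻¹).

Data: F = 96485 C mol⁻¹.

Q = I·t = 12.00 A × 1674.0 s = 20090 C.
n(e⁻) = Q/F = 20090 / 96485 = 0.2082 mol.
2 electrons are transferred per H₂ molecule, so n(H₂) = 0.2082 / 2 = 0.1041 mol.
V = n × V_m = 0.1041 × 22.7 = 2.36 L.

2.36 L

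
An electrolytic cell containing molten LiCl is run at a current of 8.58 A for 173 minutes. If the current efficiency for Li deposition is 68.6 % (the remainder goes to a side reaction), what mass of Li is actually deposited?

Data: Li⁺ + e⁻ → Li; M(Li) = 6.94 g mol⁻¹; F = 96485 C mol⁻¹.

Q = I·t = 8.580 × 10380 = 89060 C.
n(e⁻) = 89060/96485 = 0.9230 mol; theoretically n(Li) = 0.9230/1 = 0.9230 mol, m_theo = 6.406 g.
At 68.6 % efficiency, m_actual = 0.686 × 6.406 = 4.39 g.

4.39 g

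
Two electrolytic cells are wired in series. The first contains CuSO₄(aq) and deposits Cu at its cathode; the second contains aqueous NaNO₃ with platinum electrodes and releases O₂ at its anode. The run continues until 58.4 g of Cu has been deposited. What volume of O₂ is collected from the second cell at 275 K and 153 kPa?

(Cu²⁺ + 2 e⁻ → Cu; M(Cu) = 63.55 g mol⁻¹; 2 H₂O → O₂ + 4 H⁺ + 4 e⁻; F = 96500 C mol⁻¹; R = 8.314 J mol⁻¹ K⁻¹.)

6.87 L

n(Cu) = 58.4 / 63.55 = 0.9190 mol, so n(e⁻) = 2 × 0.9190 = 1.838 mol.
The cells are in series, so the same 1.838 mol of electrons passes through the second cell.
2 H₂O → O₂ + 4 H⁺ + 4 e⁻ — 4 mol e⁻ per mol O₂, so n(O₂) = 1.838/4 = 0.4595 mol.
V = nRT/P = (0.4595 × 8.314 × 275) / (153 × 10³) = 0.00687 m³ = 6.87 L.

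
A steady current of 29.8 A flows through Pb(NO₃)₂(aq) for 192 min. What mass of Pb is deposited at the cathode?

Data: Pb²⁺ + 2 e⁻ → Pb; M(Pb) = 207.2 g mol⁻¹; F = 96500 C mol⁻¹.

Q = I·t = 29.80 A × 11520 s = 343300 C.
n(e⁻) = Q/F = 343300 / 96500 = 3.557 mol.
Pb²⁺ + 2 e⁻ → Pb, so n(Pb) = n(e⁻)/2 = 1.779 mol.
m = n·M = 1.779 × 207.2 = 369 g.

369 g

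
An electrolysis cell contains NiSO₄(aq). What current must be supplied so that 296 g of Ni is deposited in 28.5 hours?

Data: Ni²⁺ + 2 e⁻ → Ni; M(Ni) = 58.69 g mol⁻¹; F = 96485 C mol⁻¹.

n(Ni) = 296 / 58.69 = 5.043 mol.
n(e⁻) = 2 × 5.043 = 10.09 mol.
Q = n(e⁻)·F = 10.09 × 96485 = 973200 C.
I = Q/t = 973200 / 102600 s = 9.49 A.

9.49 A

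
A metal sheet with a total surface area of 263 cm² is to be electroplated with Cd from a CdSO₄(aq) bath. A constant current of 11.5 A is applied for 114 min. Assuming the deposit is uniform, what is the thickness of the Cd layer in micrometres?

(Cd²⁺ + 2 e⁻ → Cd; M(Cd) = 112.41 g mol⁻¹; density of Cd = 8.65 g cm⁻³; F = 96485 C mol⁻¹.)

Q = I·t = 11.50 × 6840.0 = 78660 C; n(e⁻) = 0.8153 mol.
n(Cd) = n(e⁻)/2 = 0.4076 mol, so m = 0.4076 × 112.41 = 45.82 g.
Volume = m/ρ = 45.82 / 8.65 = 5.297 cm³.
Thickness = V/A = 5.297 / 263 = 0.0201 cm = 201 μm.

201 μm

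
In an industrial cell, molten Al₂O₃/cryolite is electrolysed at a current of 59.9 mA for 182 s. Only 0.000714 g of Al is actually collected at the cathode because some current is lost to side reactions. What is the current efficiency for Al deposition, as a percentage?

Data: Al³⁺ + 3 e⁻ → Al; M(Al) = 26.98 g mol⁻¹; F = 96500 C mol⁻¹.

70.3 %

Q = I·t = 0.05990 × 182.00 = 10.90 C; n(e⁻) = 10.90/96500 = 0.0001130 mol.
Theoretical n(Al) = n(e⁻)/3 = 0.00003766 mol, i.e. m_theo = 0.00003766 × 26.98 = 0.001016 g.
Efficiency = m_actual / m_theo = 0.000714 / 0.001016 = 70.3 %.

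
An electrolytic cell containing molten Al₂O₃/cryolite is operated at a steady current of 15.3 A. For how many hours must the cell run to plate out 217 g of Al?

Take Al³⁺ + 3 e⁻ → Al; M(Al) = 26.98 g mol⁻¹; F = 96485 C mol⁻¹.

42.3 h

n(Al) = m/M = 217 / 26.98 = 8.043 mol.
Each Al atom requires 3 electrons, so n(e⁻) = 3 × 8.043 = 24.13 mol.
Q = n(e⁻)·F = 24.13 × 96485 = 2328000 C.
t = Q/I = 2328000 / 15.30 A = 152200 s = 42.3 h.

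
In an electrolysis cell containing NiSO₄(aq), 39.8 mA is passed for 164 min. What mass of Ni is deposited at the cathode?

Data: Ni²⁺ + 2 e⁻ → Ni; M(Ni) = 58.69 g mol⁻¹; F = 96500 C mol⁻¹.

Q = I·t = 0.03980 A × 9840.0 s = 391.6 C.
n(e⁻) = Q/F = 391.6 / 96500 = 0.004058 mol.
Ni²⁺ + 2 e⁻ → Ni, so n(Ni) = n(e⁻)/2 = 0.002029 mol.
m = n·M = 0.002029 × 58.69 = 0.119 g.

0.119 g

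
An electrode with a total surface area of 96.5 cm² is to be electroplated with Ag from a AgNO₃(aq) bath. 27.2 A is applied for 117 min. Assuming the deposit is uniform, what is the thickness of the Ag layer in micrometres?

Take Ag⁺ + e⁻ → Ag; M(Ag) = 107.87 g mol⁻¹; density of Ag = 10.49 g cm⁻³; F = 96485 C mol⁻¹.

Q = I·t = 27.20 × 7020.0 = 190900 C; n(e⁻) = 1.979 mol.
n(Ag) = n(e⁻)/1 = 1.979 mol, so m = 1.979 × 107.87 = 213.5 g.
Volume = m/ρ = 213.5 / 10.49 = 20.35 cm³.
Thickness = V/A = 20.35 / 96.5 = 0.211 cm = 2110 μm.

2110 μm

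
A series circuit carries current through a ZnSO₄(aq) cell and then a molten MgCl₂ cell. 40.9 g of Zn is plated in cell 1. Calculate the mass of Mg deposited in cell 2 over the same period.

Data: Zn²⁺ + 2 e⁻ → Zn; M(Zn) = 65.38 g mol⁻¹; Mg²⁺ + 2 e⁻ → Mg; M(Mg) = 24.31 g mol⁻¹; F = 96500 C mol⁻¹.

n(Zn) = 40.9 / 65.38 = 0.6256 mol.
Since Zn²⁺ + 2 e⁻ → Zn, n(e⁻) passed = 2 × 0.6256 = 1.251 mol.
Cells in series carry the same charge, so the same 1.251 mol of electrons passes through cell 2.
Mg²⁺ + 2 e⁻ → Mg, so n(Mg) = 1.251 / 2 = 0.6256 mol.
m(Mg) = 0.6256 × 24.31 = 15.2 g.

15.2 g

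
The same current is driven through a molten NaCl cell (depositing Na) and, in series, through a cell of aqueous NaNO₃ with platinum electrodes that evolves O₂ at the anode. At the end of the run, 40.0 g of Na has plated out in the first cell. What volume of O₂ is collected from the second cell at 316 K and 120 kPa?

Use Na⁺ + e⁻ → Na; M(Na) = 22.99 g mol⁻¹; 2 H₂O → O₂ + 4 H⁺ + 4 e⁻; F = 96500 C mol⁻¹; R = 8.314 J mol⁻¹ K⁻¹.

9.52 L

n(Na) = 40.0 / 22.99 = 1.740 mol, so n(e⁻) = 1 × 1.740 = 1.740 mol.
The cells are in series, so the same 1.740 mol of electrons passes through the second cell.
2 H₂O → O₂ + 4 H⁺ + 4 e⁻ — 4 mol e⁻ per mol O₂, so n(O₂) = 1.740/4 = 0.4350 mol.
V = nRT/P = (0.4350 × 8.314 × 316) / (120 × 10³) = 0.00952 m³ = 9.52 L.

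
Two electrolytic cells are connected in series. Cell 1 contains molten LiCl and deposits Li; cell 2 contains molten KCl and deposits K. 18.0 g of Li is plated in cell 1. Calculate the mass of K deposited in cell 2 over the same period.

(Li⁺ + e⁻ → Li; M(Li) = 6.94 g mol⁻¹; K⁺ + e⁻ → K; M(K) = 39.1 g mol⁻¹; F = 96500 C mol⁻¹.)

101 g

n(Li) = 18.0 / 6.94 = 2.594 mol.
Since Li⁺ + e⁻ → Li, n(e⁻) passed = 1 × 2.594 = 2.594 mol.
Cells in series carry the same charge, so the same 2.594 mol of electrons passes through cell 2.
K⁺ + e⁻ → K, so n(K) = 2.594 / 1 = 2.594 mol.
m(K) = 2.594 × 39.1 = 101 g.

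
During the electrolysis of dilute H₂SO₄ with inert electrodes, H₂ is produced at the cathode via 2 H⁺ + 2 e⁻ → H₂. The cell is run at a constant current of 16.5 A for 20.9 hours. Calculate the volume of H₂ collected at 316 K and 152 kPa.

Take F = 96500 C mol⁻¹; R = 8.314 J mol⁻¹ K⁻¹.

Q = I·t = 16.50 A × 75240 s = 1241000 C.
n(e⁻) = Q/F = 1241000 / 96500 = 12.86 mol.
2 electrons are transferred per H₂ molecule, so n(H₂) = 12.86 / 2 = 6.432 mol.
V = nRT/P = (6.432 × 8.314 × 316) / (152 × 10³ Pa) = 0.111 m³ = 111 L.

111 L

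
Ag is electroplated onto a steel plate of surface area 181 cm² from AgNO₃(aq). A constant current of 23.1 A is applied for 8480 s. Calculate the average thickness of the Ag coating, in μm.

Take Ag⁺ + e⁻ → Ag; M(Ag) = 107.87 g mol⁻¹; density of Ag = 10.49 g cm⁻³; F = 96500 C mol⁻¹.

Q = I·t = 23.10 × 8480.0 = 195900 C; n(e⁻) = 2.030 mol.
n(Ag) = n(e⁻)/1 = 2.030 mol, so m = 2.030 × 107.87 = 219.0 g.
Volume = m/ρ = 219.0 / 10.49 = 20.87 cm³.
Thickness = V/A = 20.87 / 181 = 0.115 cm = 1150 μm.

1150 μm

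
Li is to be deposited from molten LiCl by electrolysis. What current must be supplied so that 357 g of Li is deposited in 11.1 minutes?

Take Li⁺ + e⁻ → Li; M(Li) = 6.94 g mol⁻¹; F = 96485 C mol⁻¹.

n(Li) = 357 / 6.94 = 51.44 mol.
n(e⁻) = 1 × 51.44 = 51.44 mol.
Q = n(e⁻)·F = 51.44 × 96485 = 4963000 C.
I = Q/t = 4963000 / 666.00 s = 7450 A.

7450 A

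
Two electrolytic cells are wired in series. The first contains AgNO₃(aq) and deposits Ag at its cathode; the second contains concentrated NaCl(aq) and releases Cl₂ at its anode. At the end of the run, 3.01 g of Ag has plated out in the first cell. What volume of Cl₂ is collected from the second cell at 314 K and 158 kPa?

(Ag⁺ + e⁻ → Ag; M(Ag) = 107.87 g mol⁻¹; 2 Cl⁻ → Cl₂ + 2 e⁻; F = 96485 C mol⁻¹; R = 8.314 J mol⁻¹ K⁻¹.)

n(Ag) = 3.01 / 107.87 = 0.02790 mol, so n(e⁻) = 1 × 0.02790 = 0.02790 mol.
The cells are in series, so the same 0.02790 mol of electrons passes through the second cell.
2 Cl⁻ → Cl₂ + 2 e⁻ — 2 mol e⁻ per mol Cl₂, so n(Cl₂) = 0.02790/2 = 0.01395 mol.
V = nRT/P = (0.01395 × 8.314 × 314) / (158 × 10³) = 2.31 × 10⁻⁴ m³ = 0.231 L.

0.231 L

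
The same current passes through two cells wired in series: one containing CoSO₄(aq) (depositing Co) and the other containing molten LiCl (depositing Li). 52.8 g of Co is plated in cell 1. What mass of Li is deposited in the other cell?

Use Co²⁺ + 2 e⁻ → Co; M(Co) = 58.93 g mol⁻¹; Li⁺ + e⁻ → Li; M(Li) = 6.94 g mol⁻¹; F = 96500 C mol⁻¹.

12.4 g

n(Co) = 52.8 / 58.93 = 0.8960 mol.
Since Co²⁺ + 2 e⁻ → Co, n(e⁻) passed = 2 × 0.8960 = 1.792 mol.
Cells in series carry the same charge, so the same 1.792 mol of electrons passes through cell 2.
Li⁺ + e⁻ → Li, so n(Li) = 1.792 / 1 = 1.792 mol.
m(Li) = 1.792 × 6.94 = 12.4 g.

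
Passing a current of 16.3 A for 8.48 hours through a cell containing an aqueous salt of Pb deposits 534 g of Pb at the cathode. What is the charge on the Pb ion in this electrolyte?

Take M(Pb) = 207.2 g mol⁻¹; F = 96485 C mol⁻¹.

+2

Q = I·t = 16.30 A × 30528 s = 497600 C, so n(e⁻) = 497600/96485 = 5.157 mol.
n(Pb) deposited = 534 / 207.2 = 2.577 mol.
Electrons per atom = n(e⁻)/n(Pb) = 5.157 / 2.577 = 2.00 ≈ 2, so the ion is Pb²⁺.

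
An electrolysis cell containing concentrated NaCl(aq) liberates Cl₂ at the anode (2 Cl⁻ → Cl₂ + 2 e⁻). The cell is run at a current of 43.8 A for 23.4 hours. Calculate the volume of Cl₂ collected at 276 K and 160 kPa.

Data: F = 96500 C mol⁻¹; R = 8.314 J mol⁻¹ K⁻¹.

274 L

Q = I·t = 43.80 A × 84240 s = 3690000 C.
n(e⁻) = Q/F = 3690000 / 96500 = 38.24 mol.
2 electrons are transferred per Cl₂ molecule, so n(Cl₂) = 38.24 / 2 = 19.12 mol.
V = nRT/P = (19.12 × 8.314 × 276) / (160 × 10³ Pa) = 0.274 m³ = 274 L.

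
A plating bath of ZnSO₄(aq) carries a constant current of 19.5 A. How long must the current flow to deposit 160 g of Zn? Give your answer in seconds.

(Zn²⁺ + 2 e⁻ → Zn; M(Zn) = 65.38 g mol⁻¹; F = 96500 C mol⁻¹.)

n(Zn) = m/M = 160 / 65.38 = 2.447 mol.
Each Zn atom requires 2 electrons, so n(e⁻) = 2 × 2.447 = 4.894 mol.
Q = n(e⁻)·F = 4.894 × 96500 = 472300 C.
t = Q/I = 472300 / 19.50 A = 24220 s.

24200 s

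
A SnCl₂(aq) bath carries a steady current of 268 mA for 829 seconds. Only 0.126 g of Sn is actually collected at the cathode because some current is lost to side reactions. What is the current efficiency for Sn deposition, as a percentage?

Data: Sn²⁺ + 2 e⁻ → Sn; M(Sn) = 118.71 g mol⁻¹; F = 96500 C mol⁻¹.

Q = I·t = 0.2680 × 829.00 = 222.2 C; n(e⁻) = 222.2/96500 = 0.002302 mol.
Theoretical n(Sn) = n(e⁻)/2 = 0.001151 mol, i.e. m_theo = 0.001151 × 118.71 = 0.1367 g.
Efficiency = m_actual / m_theo = 0.126 / 0.1367 = 92.2 %.

92.2 %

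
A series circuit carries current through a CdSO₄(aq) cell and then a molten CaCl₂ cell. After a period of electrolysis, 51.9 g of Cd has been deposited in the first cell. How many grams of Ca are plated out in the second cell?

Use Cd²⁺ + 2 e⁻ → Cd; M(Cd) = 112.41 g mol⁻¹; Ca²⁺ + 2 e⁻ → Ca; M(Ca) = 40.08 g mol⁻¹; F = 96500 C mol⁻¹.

18.5 g

n(Cd) = 51.9 / 112.41 = 0.4617 mol.
Since Cd²⁺ + 2 e⁻ → Cd, n(e⁻) passed = 2 × 0.4617 = 0.9234 mol.
Cells in series carry the same charge, so the same 0.9234 mol of electrons passes through cell 2.
Ca²⁺ + 2 e⁻ → Ca, so n(Ca) = 0.9234 / 2 = 0.4617 mol.
m(Ca) = 0.4617 × 40.08 = 18.5 g.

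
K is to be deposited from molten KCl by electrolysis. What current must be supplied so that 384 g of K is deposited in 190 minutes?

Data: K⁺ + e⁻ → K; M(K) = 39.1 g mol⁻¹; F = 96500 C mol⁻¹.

n(K) = 384 / 39.1 = 9.821 mol.
n(e⁻) = 1 × 9.821 = 9.821 mol.
Q = n(e⁻)·F = 9.821 × 96500 = 947700 C.
I = Q/t = 947700 / 11400 s = 83.1 A.

83.1 A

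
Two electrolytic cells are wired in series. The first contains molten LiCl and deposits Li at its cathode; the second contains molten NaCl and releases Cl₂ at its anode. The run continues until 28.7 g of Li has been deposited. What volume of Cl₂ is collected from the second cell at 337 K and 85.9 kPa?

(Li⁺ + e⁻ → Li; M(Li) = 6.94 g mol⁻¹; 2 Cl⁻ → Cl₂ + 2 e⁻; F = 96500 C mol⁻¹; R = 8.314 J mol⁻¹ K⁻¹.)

n(Li) = 28.7 / 6.94 = 4.135 mol, so n(e⁻) = 1 × 4.135 = 4.135 mol.
The cells are in series, so the same 4.135 mol of electrons passes through the second cell.
2 Cl⁻ → Cl₂ + 2 e⁻ — 2 mol e⁻ per mol Cl₂, so n(Cl₂) = 4.135/2 = 2.068 mol.
V = nRT/P = (2.068 × 8.314 × 337) / (85.9 × 10³) = 0.0674 m³ = 67.4 L.

67.4 L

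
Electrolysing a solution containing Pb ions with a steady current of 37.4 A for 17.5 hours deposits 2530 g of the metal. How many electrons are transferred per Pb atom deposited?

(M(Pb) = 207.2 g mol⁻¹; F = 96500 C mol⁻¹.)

2

Q = I·t = 37.40 A × 63000 s = 2356000 C, so n(e⁻) = 2356000/96500 = 24.42 mol.
n(Pb) deposited = 2530 / 207.2 = 12.21 mol.
Electrons per atom = n(e⁻)/n(Pb) = 24.42 / 12.21 = 2.00 ≈ 2, so the ion is Pb²⁺.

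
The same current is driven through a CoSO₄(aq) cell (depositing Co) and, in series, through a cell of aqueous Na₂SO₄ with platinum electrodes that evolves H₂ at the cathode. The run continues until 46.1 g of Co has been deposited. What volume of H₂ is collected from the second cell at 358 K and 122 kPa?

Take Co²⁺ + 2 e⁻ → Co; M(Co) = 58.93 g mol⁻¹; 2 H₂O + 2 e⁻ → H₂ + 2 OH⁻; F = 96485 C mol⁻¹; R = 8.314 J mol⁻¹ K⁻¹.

n(Co) = 46.1 / 58.93 = 0.7823 mol, so n(e⁻) = 2 × 0.7823 = 1.565 mol.
The cells are in series, so the same 1.565 mol of electrons passes through the second cell.
2 H₂O + 2 e⁻ → H₂ + 2 OH⁻ — 2 mol e⁻ per mol H₂, so n(H₂) = 1.565/2 = 0.7823 mol.
V = nRT/P = (0.7823 × 8.314 × 358) / (122 × 10³) = 0.0191 m³ = 19.1 L.

19.1 L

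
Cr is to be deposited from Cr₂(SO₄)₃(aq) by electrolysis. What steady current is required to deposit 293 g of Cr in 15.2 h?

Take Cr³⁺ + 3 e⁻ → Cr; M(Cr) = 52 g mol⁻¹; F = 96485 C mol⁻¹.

29.8 A

n(Cr) = 293 / 52 = 5.635 mol.
n(e⁻) = 3 × 5.635 = 16.90 mol.
Q = n(e⁻)·F = 16.90 × 96485 = 1631000 C.
I = Q/t = 1631000 / 54720 s = 29.8 A.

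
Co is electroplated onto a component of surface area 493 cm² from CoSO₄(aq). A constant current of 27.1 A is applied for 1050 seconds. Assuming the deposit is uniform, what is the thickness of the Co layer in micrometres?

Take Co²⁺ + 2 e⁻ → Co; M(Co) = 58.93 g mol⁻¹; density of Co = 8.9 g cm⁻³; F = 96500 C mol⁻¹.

19.8 μm

Q = I·t = 27.10 × 1050.0 = 28460 C; n(e⁻) = 0.2949 mol.
n(Co) = n(e⁻)/2 = 0.1474 mol, so m = 0.1474 × 58.93 = 8.688 g.
Volume = m/ρ = 8.688 / 8.9 = 0.9762 cm³.
Thickness = V/A = 0.9762 / 493 = 0.00198 cm = 19.8 μm.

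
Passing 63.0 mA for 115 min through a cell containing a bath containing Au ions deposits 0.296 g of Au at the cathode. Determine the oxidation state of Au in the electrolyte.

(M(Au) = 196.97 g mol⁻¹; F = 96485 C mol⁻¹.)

+3

Q = I·t = 0.06300 A × 6900.0 s = 434.7 C, so n(e⁻) = 434.7/96485 = 0.004505 mol.
n(Au) deposited = 0.296 / 196.97 = 0.001503 mol.
Electrons per atom = n(e⁻)/n(Au) = 0.004505 / 0.001503 = 3.00 ≈ 3, so the ion is Au³⁺.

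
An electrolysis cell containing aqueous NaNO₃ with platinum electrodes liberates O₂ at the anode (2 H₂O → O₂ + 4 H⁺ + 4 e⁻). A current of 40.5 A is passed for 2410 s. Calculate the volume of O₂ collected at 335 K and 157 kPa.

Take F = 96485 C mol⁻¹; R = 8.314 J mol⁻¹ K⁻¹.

4.49 L

Q = I·t = 40.50 A × 2410.0 s = 97600 C.
n(e⁻) = Q/F = 97600 / 96485 = 1.012 mol.
4 electrons are transferred per O₂ molecule, so n(O₂) = 1.012 / 4 = 0.2529 mol.
V = nRT/P = (0.2529 × 8.314 × 335) / (157 × 10³ Pa) = 0.00449 m³ = 4.49 L.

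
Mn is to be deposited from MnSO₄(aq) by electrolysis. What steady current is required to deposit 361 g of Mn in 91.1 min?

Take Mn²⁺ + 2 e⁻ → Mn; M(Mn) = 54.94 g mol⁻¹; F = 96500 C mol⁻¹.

232 A

n(Mn) = 361 / 54.94 = 6.571 mol.
n(e⁻) = 2 × 6.571 = 13.14 mol.
Q = n(e⁻)·F = 13.14 × 96500 = 1268000 C.
I = Q/t = 1268000 / 5466.0 s = 232 A.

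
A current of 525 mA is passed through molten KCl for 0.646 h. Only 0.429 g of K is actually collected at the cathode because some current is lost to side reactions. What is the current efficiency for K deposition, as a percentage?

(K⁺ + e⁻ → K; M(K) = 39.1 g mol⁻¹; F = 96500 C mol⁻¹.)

Q = I·t = 0.5250 × 2325.6 = 1221 C; n(e⁻) = 1221/96500 = 0.01265 mol.
Theoretical n(K) = n(e⁻)/1 = 0.01265 mol, i.e. m_theo = 0.01265 × 39.1 = 0.4947 g.
Efficiency = m_actual / m_theo = 0.429 / 0.4947 = 86.7 %.

86.7 %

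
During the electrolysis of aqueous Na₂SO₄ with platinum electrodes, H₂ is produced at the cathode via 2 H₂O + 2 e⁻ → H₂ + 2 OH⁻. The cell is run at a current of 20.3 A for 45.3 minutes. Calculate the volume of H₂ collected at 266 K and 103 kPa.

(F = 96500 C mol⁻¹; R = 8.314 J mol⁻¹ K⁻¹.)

Q = I·t = 20.30 A × 2718.0 s = 55180 C.
n(e⁻) = Q/F = 55180 / 96500 = 0.5718 mol.
2 electrons are transferred per H₂ molecule, so n(H₂) = 0.5718 / 2 = 0.2859 mol.
V = nRT/P = (0.2859 × 8.314 × 266) / (103 × 10³ Pa) = 0.00614 m³ = 6.14 L.

6.14 L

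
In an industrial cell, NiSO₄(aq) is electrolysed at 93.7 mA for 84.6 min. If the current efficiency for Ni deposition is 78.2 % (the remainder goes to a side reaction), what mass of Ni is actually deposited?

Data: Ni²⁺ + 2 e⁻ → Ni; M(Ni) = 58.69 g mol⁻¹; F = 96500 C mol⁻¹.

0.113 g

Q = I·t = 0.09370 × 5076.0 = 475.6 C.
n(e⁻) = 475.6/96500 = 0.004929 mol; theoretically n(Ni) = 0.004929/2 = 0.002464 mol, m_theo = 0.1446 g.
At 78.2 % efficiency, m_actual = 0.782 × 0.1446 = 0.113 g.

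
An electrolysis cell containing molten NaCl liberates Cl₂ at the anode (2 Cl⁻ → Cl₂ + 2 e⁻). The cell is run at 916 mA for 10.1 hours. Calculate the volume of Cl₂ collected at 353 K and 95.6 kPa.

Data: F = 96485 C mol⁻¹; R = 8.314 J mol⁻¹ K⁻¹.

Q = I·t = 0.9160 A × 36360 s = 33310 C.
n(e⁻) = Q/F = 33310 / 96485 = 0.3452 mol.
2 electrons are transferred per Cl₂ molecule, so n(Cl₂) = 0.3452 / 2 = 0.1726 mol.
V = nRT/P = (0.1726 × 8.314 × 353) / (95.6 × 10³ Pa) = 0.00530 m³ = 5.30 L.

5.30 L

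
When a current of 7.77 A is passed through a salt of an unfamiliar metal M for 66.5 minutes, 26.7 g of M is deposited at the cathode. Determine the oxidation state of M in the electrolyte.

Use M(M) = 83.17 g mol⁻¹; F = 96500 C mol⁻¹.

Q = I·t = 7.770 A × 3990.0 s = 31000 C, so n(e⁻) = 31000/96500 = 0.3213 mol.
n(M) deposited = 26.7 / 83.17 = 0.3210 mol.
Electrons per atom = n(e⁻)/n(M) = 0.3213 / 0.3210 = 1.00 ≈ 1, so the ion is M⁺.

+1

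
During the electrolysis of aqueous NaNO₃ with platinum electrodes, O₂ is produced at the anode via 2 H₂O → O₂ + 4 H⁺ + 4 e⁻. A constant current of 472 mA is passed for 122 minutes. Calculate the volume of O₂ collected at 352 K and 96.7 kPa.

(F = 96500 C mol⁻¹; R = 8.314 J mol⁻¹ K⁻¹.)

Q = I·t = 0.4720 A × 7320.0 s = 3455 C.
n(e⁻) = Q/F = 3455 / 96500 = 0.03580 mol.
4 electrons are transferred per O₂ molecule, so n(O₂) = 0.03580 / 4 = 0.008951 mol.
V = nRT/P = (0.008951 × 8.314 × 352) / (96.7 × 10³ Pa) = 2.71 × 10⁻⁴ m³ = 0.271 L.

0.271 L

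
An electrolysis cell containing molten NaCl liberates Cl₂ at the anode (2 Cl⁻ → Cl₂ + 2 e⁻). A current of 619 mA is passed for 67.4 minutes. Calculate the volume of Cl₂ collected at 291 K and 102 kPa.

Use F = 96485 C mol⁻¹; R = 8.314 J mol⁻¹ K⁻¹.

Q = I·t = 0.6190 A × 4044.0 s = 2503 C.
n(e⁻) = Q/F = 2503 / 96485 = 0.02594 mol.
2 electrons are transferred per Cl₂ molecule, so n(Cl₂) = 0.02594 / 2 = 0.01297 mol.
V = nRT/P = (0.01297 × 8.314 × 291) / (102 × 10³ Pa) = 3.08 × 10⁻⁴ m³ = 0.308 L.

0.308 L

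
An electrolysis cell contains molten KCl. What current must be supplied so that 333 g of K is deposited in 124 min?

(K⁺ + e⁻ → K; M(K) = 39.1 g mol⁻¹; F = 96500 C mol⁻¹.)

110 A

n(K) = 333 / 39.1 = 8.517 mol.
n(e⁻) = 1 × 8.517 = 8.517 mol.
Q = n(e⁻)·F = 8.517 × 96500 = 821900 C.
I = Q/t = 821900 / 7440.0 s = 110 A.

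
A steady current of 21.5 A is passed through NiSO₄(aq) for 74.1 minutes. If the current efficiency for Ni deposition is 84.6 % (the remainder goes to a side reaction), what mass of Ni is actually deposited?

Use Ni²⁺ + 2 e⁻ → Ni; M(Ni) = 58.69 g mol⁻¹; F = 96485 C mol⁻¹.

Q = I·t = 21.50 × 4446.0 = 95590 C.
n(e⁻) = 95590/96485 = 0.9907 mol; theoretically n(Ni) = 0.9907/2 = 0.4954 mol, m_theo = 29.07 g.
At 84.6 % efficiency, m_actual = 0.846 × 29.07 = 24.6 g.

24.6 g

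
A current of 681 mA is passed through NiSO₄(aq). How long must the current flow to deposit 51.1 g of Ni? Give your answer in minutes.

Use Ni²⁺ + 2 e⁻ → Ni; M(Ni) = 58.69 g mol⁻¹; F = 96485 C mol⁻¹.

4110 min

n(Ni) = m/M = 51.1 / 58.69 = 0.8707 mol.
Each Ni atom requires 2 electrons, so n(e⁻) = 2 × 0.8707 = 1.741 mol.
Q = n(e⁻)·F = 1.741 × 96485 = 168000 C.
t = Q/I = 168000 / 0.6810 A = 246700 s = 4110 min.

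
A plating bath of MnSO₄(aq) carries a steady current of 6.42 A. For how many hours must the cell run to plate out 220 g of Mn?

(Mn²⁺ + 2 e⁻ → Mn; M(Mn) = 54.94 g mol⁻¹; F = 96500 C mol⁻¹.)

33.4 h

n(Mn) = m/M = 220 / 54.94 = 4.004 mol.
Each Mn atom requires 2 electrons, so n(e⁻) = 2 × 4.004 = 8.009 mol.
Q = n(e⁻)·F = 8.009 × 96500 = 772800 C.
t = Q/I = 772800 / 6.420 A = 120400 s = 33.4 h.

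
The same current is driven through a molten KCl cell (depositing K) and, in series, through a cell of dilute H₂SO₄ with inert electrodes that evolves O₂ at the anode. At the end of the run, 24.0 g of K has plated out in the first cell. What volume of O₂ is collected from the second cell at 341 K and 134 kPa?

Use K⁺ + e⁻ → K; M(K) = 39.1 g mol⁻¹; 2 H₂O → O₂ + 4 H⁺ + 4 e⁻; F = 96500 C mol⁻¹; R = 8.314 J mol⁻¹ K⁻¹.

3.25 L

n(K) = 24.0 / 39.1 = 0.6138 mol, so n(e⁻) = 1 × 0.6138 = 0.6138 mol.
The cells are in series, so the same 0.6138 mol of electrons passes through the second cell.
2 H₂O → O₂ + 4 H⁺ + 4 e⁻ — 4 mol e⁻ per mol O₂, so n(O₂) = 0.6138/4 = 0.1535 mol.
V = nRT/P = (0.1535 × 8.314 × 341) / (134 × 10³) = 0.00325 m³ = 3.25 L.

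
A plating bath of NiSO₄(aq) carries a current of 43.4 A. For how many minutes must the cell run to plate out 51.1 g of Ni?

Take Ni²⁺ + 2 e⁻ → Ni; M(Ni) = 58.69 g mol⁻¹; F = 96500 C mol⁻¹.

n(Ni) = m/M = 51.1 / 58.69 = 0.8707 mol.
Each Ni atom requires 2 electrons, so n(e⁻) = 2 × 0.8707 = 1.741 mol.
Q = n(e⁻)·F = 1.741 × 96500 = 168000 C.
t = Q/I = 168000 / 43.40 A = 3872 s = 64.5 min.

64.5 min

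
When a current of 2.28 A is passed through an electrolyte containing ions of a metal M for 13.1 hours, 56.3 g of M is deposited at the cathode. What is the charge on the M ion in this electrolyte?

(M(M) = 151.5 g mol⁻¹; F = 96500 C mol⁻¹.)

Q = I·t = 2.280 A × 47160 s = 107500 C, so n(e⁻) = 107500/96500 = 1.114 mol.
n(M) deposited = 56.3 / 151.5 = 0.3716 mol.
Electrons per atom = n(e⁻)/n(M) = 1.114 / 0.3716 = 3.00 ≈ 3, so the ion is M³⁺.

+3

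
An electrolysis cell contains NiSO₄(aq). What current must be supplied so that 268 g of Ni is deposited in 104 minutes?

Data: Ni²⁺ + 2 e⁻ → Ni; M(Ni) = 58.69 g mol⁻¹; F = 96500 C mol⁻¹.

n(Ni) = 268 / 58.69 = 4.566 mol.
n(e⁻) = 2 × 4.566 = 9.133 mol.
Q = n(e⁻)·F = 9.133 × 96500 = 881300 C.
I = Q/t = 881300 / 6240.0 s = 141 A.

141 A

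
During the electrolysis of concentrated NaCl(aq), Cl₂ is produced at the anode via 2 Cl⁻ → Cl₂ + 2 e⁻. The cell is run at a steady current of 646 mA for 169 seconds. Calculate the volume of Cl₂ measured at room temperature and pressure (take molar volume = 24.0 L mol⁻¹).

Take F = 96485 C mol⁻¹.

0.0136 L

Q = I·t = 0.6460 A × 169.00 s = 109.2 C.
n(e⁻) = Q/F = 109.2 / 96485 = 0.001132 mol.
2 electrons are transferred per Cl₂ molecule, so n(Cl₂) = 0.001132 / 2 = 0.0005658 mol.
V = n × V_m = 0.0005658 × 24.0 = 0.0136 L.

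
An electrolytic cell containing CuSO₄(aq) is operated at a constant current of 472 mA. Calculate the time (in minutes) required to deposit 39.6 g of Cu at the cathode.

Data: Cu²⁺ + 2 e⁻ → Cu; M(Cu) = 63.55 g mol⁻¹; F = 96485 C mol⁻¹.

4250 min

n(Cu) = m/M = 39.6 / 63.55 = 0.6231 mol.
Each Cu atom requires 2 electrons, so n(e⁻) = 2 × 0.6231 = 1.246 mol.
Q = n(e⁻)·F = 1.246 × 96485 = 120200 C.
t = Q/I = 120200 / 0.4720 A = 254800 s = 4250 min.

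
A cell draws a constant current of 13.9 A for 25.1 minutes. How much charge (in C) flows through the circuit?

20900 C

Q = I·t = 13.90 A × 1506.0 s = 20900 C.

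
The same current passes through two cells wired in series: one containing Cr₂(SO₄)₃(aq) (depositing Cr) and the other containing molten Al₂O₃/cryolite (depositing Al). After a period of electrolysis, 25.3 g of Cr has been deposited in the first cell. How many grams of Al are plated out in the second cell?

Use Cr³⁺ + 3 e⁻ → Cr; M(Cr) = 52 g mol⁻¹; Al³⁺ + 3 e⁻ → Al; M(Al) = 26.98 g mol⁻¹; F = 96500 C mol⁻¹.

13.1 g

n(Cr) = 25.3 / 52 = 0.4865 mol.
Since Cr³⁺ + 3 e⁻ → Cr, n(e⁻) passed = 3 × 0.4865 = 1.460 mol.
Cells in series carry the same charge, so the same 1.460 mol of electrons passes through cell 2.
Al³⁺ + 3 e⁻ → Al, so n(Al) = 1.460 / 3 = 0.4865 mol.
m(Al) = 0.4865 × 26.98 = 13.1 g.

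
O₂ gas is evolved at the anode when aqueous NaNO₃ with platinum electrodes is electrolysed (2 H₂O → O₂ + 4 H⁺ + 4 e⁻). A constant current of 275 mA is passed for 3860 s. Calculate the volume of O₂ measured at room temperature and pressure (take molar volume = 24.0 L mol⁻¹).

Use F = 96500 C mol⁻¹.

0.0660 L

Q = I·t = 0.2750 A × 3860.0 s = 1062 C.
n(e⁻) = Q/F = 1062 / 96500 = 0.01100 mol.
4 electrons are transferred per O₂ molecule, so n(O₂) = 0.01100 / 4 = 0.002750 mol.
V = n × V_m = 0.002750 × 24.0 = 0.0660 L.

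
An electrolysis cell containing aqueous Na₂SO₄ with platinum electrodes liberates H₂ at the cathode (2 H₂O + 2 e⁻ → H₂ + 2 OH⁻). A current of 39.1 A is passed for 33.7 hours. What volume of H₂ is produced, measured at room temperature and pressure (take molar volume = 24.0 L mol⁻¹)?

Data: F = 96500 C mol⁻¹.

590 L

Q = I·t = 39.10 A × 121320 s = 4744000 C.
n(e⁻) = Q/F = 4744000 / 96500 = 49.16 mol.
2 electrons are transferred per H₂ molecule, so n(H₂) = 49.16 / 2 = 24.58 mol.
V = n × V_m = 24.58 × 24.0 = 590 L.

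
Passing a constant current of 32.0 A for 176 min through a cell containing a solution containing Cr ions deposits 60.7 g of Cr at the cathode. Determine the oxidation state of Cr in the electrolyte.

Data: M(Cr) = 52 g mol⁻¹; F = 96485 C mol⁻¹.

Q = I·t = 32.00 A × 10560 s = 337900 C, so n(e⁻) = 337900/96485 = 3.502 mol.
n(Cr) deposited = 60.7 / 52 = 1.167 mol.
Electrons per atom = n(e⁻)/n(Cr) = 3.502 / 1.167 = 3.00 ≈ 3, so the ion is Cr³⁺.

+3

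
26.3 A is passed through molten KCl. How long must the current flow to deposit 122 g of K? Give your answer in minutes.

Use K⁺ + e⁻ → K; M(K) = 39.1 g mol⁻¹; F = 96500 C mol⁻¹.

n(K) = m/M = 122 / 39.1 = 3.120 mol.
Each K atom requires 1 electron, so n(e⁻) = 1 × 3.120 = 3.120 mol.
Q = n(e⁻)·F = 3.120 × 96500 = 301100 C.
t = Q/I = 301100 / 26.30 A = 11450 s = 191 min.

191 min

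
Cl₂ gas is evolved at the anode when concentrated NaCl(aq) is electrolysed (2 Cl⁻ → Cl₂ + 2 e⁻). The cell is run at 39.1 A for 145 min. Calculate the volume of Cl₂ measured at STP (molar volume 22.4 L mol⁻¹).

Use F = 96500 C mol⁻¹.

Q = I·t = 39.10 A × 8700.0 s = 340200 C.
n(e⁻) = Q/F = 340200 / 96500 = 3.525 mol.
2 electrons are transferred per Cl₂ molecule, so n(Cl₂) = 3.525 / 2 = 1.763 mol.
V = n × V_m = 1.763 × 22.4 = 39.5 L.

39.5 L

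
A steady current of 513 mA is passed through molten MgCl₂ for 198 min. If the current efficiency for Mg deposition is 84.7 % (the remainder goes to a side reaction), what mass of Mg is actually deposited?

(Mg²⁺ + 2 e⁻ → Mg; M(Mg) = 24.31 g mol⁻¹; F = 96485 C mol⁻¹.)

0.650 g

Q = I·t = 0.5130 × 11880 = 6094 C.
n(e⁻) = 6094/96485 = 0.06316 mol; theoretically n(Mg) = 0.06316/2 = 0.03158 mol, m_theo = 0.7678 g.
At 84.7 % efficiency, m_actual = 0.847 × 0.7678 = 0.650 g.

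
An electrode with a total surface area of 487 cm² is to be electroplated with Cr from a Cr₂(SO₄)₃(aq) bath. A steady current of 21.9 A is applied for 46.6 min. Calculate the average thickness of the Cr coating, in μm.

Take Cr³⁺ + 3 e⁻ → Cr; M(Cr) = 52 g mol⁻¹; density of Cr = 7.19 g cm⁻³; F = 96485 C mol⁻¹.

31.4 μm

Q = I·t = 21.90 × 2796.0 = 61230 C; n(e⁻) = 0.6346 mol.
n(Cr) = n(e⁻)/3 = 0.2115 mol, so m = 0.2115 × 52 = 11.00 g.
Volume = m/ρ = 11.00 / 7.19 = 1.530 cm³.
Thickness = V/A = 1.530 / 487 = 0.00314 cm = 31.4 μm.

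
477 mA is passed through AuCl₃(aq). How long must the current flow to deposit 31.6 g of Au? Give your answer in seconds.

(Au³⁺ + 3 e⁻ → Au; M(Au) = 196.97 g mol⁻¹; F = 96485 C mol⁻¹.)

n(Au) = m/M = 31.6 / 196.97 = 0.1604 mol.
Each Au atom requires 3 electrons, so n(e⁻) = 3 × 0.1604 = 0.4813 mol.
Q = n(e⁻)·F = 0.4813 × 96485 = 46440 C.
t = Q/I = 46440 / 0.4770 A = 97350 s.

97400 s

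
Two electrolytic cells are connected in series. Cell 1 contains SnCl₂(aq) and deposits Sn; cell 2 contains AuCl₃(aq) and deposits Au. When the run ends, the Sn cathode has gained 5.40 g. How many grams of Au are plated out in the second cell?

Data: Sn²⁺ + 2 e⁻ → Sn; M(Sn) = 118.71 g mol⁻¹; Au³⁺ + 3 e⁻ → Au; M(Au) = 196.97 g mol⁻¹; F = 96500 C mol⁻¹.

5.97 g

n(Sn) = 5.40 / 118.71 = 0.04549 mol.
Since Sn²⁺ + 2 e⁻ → Sn, n(e⁻) passed = 2 × 0.04549 = 0.09098 mol.
Cells in series carry the same charge, so the same 0.09098 mol of electrons passes through cell 2.
Au³⁺ + 3 e⁻ → Au, so n(Au) = 0.09098 / 3 = 0.03033 mol.
m(Au) = 0.03033 × 196.97 = 5.97 g.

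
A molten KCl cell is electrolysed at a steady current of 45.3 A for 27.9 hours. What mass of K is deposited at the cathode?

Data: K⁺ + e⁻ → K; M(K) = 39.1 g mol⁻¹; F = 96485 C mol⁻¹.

1840 g

Q = I·t = 45.30 A × 100440 s = 4550000 C.
n(e⁻) = Q/F = 4550000 / 96485 = 47.16 mol.
K⁺ + e⁻ → K, so n(K) = n(e⁻)/1 = 47.16 mol.
m = n·M = 47.16 × 39.1 = 1840 g.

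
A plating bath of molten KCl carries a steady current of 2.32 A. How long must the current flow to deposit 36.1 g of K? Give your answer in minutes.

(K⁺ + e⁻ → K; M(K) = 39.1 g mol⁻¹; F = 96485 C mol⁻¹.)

640 min

n(K) = m/M = 36.1 / 39.1 = 0.9233 mol.
Each K atom requires 1 electron, so n(e⁻) = 1 × 0.9233 = 0.9233 mol.
Q = n(e⁻)·F = 0.9233 × 96485 = 89080 C.
t = Q/I = 89080 / 2.320 A = 38400 s = 640 min.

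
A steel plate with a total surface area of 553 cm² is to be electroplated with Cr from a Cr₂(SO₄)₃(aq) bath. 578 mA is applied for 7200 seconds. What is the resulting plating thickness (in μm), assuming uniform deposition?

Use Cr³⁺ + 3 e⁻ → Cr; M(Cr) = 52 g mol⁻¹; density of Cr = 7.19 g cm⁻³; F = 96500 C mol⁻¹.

Q = I·t = 0.5780 × 7200.0 = 4162 C; n(e⁻) = 0.04313 mol.
n(Cr) = n(e⁻)/3 = 0.01438 mol, so m = 0.01438 × 52 = 0.7475 g.
Volume = m/ρ = 0.7475 / 7.19 = 0.1040 cm³.
Thickness = V/A = 0.1040 / 553 = 1.88 × 10⁻⁴ cm = 1.88 μm.

1.88 μm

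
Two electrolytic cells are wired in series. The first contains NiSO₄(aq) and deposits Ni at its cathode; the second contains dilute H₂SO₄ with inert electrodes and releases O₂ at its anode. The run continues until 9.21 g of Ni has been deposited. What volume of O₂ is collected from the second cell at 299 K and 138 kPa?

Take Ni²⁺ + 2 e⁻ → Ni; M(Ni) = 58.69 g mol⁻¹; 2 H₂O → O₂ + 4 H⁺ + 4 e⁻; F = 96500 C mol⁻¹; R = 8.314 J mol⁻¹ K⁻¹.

n(Ni) = 9.21 / 58.69 = 0.1569 mol, so n(e⁻) = 2 × 0.1569 = 0.3139 mol.
The cells are in series, so the same 0.3139 mol of electrons passes through the second cell.
2 H₂O → O₂ + 4 H⁺ + 4 e⁻ — 4 mol e⁻ per mol O₂, so n(O₂) = 0.3139/4 = 0.07846 mol.
V = nRT/P = (0.07846 × 8.314 × 299) / (138 × 10³) = 0.00141 m³ = 1.41 L.

1.41 L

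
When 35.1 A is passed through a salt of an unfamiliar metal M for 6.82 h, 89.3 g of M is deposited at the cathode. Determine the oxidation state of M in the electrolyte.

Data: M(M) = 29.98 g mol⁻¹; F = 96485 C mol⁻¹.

Q = I·t = 35.10 A × 24552 s = 861800 C, so n(e⁻) = 861800/96485 = 8.932 mol.
n(M) deposited = 89.3 / 29.98 = 2.979 mol.
Electrons per atom = n(e⁻)/n(M) = 8.932 / 2.979 = 3.00 ≈ 3, so the ion is M³⁺.

+3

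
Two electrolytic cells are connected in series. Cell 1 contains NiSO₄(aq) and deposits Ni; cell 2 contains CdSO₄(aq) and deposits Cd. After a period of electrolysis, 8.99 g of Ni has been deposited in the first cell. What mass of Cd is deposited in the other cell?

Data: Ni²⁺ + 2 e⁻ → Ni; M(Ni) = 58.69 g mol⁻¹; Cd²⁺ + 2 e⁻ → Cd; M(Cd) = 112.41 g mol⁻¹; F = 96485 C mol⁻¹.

n(Ni) = 8.99 / 58.69 = 0.1532 mol.
Since Ni²⁺ + 2 e⁻ → Ni, n(e⁻) passed = 2 × 0.1532 = 0.3064 mol.
Cells in series carry the same charge, so the same 0.3064 mol of electrons passes through cell 2.
Cd²⁺ + 2 e⁻ → Cd, so n(Cd) = 0.3064 / 2 = 0.1532 mol.
m(Cd) = 0.1532 × 112.41 = 17.2 g.

17.2 g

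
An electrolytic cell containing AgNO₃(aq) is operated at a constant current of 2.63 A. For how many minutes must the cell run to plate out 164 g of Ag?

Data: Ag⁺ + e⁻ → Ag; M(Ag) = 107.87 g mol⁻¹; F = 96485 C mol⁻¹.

n(Ag) = m/M = 164 / 107.87 = 1.520 mol.
Each Ag atom requires 1 electron, so n(e⁻) = 1 × 1.520 = 1.520 mol.
Q = n(e⁻)·F = 1.520 × 96485 = 146700 C.
t = Q/I = 146700 / 2.630 A = 55780 s = 930 min.

930 min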